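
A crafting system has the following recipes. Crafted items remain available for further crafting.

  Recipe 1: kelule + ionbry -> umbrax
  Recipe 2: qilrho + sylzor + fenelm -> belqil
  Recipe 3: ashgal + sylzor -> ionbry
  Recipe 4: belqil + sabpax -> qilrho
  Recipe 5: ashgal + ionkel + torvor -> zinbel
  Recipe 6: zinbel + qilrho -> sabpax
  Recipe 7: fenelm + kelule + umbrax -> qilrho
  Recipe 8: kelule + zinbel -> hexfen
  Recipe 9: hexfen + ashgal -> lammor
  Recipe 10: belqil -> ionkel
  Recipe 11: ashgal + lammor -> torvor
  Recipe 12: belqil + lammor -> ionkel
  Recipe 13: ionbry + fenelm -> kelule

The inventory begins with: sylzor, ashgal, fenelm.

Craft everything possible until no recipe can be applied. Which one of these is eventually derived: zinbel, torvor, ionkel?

Using Recipe 3, ashgal and sylzor make ionbry.
ionbry + fenelm -> kelule (Recipe 13).
kelule + ionbry -> umbrax (Recipe 1).
Using Recipe 7, fenelm, kelule, and umbrax make qilrho.
qilrho + sylzor + fenelm -> belqil (Recipe 2).
belqil -> ionkel (Recipe 10).
zinbel would need ashgal, ionkel, and torvor (Recipe 5), but torvor is never obtained. torvor would need ashgal and lammor (Recipe 11), but lammor is never obtained.

ionkel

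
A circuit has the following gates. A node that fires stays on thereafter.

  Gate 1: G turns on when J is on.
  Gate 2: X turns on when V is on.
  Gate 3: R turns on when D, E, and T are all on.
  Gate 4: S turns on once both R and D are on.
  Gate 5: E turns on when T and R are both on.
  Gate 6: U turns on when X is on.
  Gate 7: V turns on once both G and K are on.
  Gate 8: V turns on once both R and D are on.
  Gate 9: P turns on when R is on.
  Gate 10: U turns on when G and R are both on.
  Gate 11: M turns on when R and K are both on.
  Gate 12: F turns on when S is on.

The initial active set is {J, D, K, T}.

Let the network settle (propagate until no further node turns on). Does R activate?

No

R would need D, E, and T (Gate 3), but E never turns on.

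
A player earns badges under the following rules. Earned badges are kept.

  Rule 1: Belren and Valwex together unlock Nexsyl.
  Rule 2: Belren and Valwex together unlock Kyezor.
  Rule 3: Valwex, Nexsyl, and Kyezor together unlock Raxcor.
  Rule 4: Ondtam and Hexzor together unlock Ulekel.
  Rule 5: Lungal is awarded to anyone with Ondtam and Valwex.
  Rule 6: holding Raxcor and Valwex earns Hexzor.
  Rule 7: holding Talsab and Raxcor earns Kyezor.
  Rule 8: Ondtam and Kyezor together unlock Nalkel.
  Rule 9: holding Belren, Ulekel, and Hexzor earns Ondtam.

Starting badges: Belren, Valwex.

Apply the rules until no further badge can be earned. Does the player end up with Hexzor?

With Belren and Valwex, Nexsyl is earned (Rule 1).
With Belren and Valwex, Kyezor is earned (Rule 2).
With Valwex, Nexsyl, and Kyezor, Raxcor is earned (Rule 3).
With Raxcor and Valwex, Hexzor is earned (Rule 6).

Yes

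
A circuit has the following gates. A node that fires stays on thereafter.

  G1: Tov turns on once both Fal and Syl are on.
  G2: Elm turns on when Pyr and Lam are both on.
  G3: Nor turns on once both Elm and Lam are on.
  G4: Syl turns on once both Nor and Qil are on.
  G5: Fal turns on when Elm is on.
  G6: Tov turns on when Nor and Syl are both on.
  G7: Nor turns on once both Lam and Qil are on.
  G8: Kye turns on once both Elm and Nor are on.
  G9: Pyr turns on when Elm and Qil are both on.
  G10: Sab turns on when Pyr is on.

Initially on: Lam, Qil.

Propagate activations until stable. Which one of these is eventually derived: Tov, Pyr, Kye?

Tov

Lam and Qil are on, so Nor turns on (G7).
Nor and Qil are on, so Syl turns on (G4).
G6: Nor and Syl on → Tov on.
Pyr would need Elm and Qil (G9), but Elm never turns on. Kye would need Elm and Nor (G8), but Elm never turns on.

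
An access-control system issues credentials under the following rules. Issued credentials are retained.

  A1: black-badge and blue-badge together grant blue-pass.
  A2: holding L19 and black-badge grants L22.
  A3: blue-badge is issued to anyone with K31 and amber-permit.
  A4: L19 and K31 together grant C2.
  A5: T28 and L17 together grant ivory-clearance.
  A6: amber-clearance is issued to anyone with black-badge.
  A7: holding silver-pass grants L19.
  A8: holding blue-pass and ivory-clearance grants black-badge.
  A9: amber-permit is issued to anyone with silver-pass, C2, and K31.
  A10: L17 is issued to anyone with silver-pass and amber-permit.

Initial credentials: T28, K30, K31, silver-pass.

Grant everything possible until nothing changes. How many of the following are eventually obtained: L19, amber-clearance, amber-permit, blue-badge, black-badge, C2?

Holding silver-pass grants L19 (A7).
Holding L19 and K31 grants C2 (A4).
Holding silver-pass, C2, and K31 grants amber-permit (A9).
Holding K31 and amber-permit grants blue-badge (A3).
L19: reached.
amber-clearance would need black-badge (A6), but black-badge is never granted.
amber-permit: reached.
blue-badge: reached.
black-badge would need blue-pass and ivory-clearance (A8), but blue-pass is never granted.
C2: reached.
Reached: L19, amber-permit, blue-badge, and C2 — 4 of the 6.

4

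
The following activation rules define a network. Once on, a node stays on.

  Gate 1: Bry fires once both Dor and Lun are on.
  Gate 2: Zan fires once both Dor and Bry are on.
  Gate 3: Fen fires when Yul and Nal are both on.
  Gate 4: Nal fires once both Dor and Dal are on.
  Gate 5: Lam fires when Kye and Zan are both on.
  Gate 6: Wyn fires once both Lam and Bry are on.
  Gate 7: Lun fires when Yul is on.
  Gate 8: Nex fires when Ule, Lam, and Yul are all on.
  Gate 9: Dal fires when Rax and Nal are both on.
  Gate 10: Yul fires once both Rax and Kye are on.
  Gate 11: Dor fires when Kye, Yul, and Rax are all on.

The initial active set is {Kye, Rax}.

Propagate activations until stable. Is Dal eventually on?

No

Dal would need Rax and Nal (Gate 9), but Nal never turns on.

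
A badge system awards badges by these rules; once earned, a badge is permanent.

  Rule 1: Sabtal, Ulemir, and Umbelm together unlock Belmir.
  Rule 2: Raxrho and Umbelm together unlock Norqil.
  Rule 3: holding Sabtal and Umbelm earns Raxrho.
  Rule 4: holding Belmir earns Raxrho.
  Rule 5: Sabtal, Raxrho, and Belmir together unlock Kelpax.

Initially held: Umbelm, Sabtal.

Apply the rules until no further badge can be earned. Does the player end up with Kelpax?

Kelpax would need Sabtal, Raxrho, and Belmir (Rule 5), but Belmir is never earned.

No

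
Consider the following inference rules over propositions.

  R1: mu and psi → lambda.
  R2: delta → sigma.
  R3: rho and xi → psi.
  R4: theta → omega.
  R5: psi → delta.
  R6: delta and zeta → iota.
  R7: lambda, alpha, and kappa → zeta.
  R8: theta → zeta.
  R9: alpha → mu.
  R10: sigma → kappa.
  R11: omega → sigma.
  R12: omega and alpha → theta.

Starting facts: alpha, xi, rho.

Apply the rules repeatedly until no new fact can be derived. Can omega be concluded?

omega would need theta (R4), but theta is never established.

No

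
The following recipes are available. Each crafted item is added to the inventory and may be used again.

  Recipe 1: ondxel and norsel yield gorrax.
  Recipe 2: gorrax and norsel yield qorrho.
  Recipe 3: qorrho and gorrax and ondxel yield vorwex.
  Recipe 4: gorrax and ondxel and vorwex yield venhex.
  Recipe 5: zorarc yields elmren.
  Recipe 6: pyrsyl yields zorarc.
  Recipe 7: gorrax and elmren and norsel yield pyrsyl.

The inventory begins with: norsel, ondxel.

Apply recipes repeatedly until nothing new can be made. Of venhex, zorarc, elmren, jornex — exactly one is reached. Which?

Using Recipe 1, ondxel and norsel make gorrax.
Using Recipe 2, gorrax and norsel make qorrho.
qorrho and gorrax and ondxel → vorwex (Recipe 3).
gorrax and ondxel and vorwex → venhex (Recipe 4).
zorarc would need pyrsyl (Recipe 6), but pyrsyl is never obtained. elmren would need zorarc (Recipe 5), but zorarc is never obtained. No rule produces jornex, and it is not given.

venhex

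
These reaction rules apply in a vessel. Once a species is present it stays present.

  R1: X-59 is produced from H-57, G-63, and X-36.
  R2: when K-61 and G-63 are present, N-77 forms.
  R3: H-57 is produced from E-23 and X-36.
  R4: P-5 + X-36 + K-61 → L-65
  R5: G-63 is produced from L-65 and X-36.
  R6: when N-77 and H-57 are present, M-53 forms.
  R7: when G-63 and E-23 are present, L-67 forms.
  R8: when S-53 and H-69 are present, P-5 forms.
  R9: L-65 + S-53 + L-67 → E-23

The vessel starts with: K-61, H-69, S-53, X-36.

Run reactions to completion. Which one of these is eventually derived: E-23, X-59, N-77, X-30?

N-77

S-53 and H-69 present → P-5 forms (R8).
P-5, X-36, and K-61 present → L-65 forms (R4).
L-65 and X-36 present → G-63 forms (R5).
K-61 and G-63 present → N-77 forms (R2).
X-59 would need H-57, G-63, and X-36 (R1), but H-57 never forms. E-23 would need L-65, S-53, and L-67 (R9), but L-67 never forms. No rule produces X-30, and it is not given.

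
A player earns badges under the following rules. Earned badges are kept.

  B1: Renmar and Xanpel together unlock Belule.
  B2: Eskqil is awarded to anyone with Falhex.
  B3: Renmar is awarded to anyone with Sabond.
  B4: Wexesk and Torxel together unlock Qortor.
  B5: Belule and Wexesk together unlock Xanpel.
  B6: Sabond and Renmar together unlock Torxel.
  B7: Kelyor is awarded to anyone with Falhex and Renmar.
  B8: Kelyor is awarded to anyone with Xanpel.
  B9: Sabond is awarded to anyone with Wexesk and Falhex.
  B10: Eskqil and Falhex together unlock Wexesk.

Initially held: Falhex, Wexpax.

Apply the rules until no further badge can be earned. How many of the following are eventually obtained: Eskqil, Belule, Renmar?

2

With Falhex, Eskqil is earned (B2).
With Eskqil and Falhex, Wexesk is earned (B10).
With Wexesk and Falhex, Sabond is earned (B9).
With Sabond, Renmar is earned (B3).
Eskqil: reached.
Belule would need Renmar and Xanpel (B1), but Xanpel is never earned.
Renmar: reached.
Reached: Eskqil and Renmar — 2 of the 3.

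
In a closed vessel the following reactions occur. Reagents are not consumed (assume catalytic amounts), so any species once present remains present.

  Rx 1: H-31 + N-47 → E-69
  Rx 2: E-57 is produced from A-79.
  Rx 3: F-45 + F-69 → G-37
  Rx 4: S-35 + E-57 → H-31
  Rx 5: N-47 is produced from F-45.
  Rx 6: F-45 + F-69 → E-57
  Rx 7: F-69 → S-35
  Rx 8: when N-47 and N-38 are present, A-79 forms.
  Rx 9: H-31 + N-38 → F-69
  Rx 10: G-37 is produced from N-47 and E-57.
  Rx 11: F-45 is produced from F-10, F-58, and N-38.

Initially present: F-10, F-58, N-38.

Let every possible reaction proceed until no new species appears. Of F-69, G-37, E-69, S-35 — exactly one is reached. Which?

G-37

F-10, F-58, and N-38 present → F-45 forms (Rx 11).
F-45 present → N-47 forms (Rx 5).
N-47 and N-38 present → A-79 forms (Rx 8).
A-79 present → E-57 forms (Rx 2).
N-47 and E-57 present → G-37 forms (Rx 10).
F-69 would need H-31 and N-38 (Rx 9), but H-31 never forms. E-69 would need H-31 and N-47 (Rx 1), but H-31 never forms. S-35 would need F-69 (Rx 7), but F-69 never forms.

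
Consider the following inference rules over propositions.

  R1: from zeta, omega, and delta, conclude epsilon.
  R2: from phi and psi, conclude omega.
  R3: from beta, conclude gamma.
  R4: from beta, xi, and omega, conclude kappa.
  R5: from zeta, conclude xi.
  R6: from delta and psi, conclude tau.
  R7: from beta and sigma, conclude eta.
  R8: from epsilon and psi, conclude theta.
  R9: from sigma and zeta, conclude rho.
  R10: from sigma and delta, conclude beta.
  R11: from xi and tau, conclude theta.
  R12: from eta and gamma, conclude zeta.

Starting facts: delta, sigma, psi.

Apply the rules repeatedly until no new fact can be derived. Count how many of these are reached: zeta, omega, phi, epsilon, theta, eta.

3

delta and psi hold, so tau follows (R6).
sigma and delta hold, so beta follows (R10).
beta holds, so gamma follows (R3).
beta and sigma hold, so eta follows (R7).
eta and gamma hold, so zeta follows (R12).
zeta holds, so xi follows (R5).
xi and tau hold, so theta follows (R11).
zeta: reached.
omega would need phi and psi (R2), but phi is never established.
No rule produces phi, and it is not given.
epsilon would need zeta, omega, and delta (R1), but omega is never established.
theta: reached.
eta: reached.
Reached: zeta, theta, and eta — 3 of the 6.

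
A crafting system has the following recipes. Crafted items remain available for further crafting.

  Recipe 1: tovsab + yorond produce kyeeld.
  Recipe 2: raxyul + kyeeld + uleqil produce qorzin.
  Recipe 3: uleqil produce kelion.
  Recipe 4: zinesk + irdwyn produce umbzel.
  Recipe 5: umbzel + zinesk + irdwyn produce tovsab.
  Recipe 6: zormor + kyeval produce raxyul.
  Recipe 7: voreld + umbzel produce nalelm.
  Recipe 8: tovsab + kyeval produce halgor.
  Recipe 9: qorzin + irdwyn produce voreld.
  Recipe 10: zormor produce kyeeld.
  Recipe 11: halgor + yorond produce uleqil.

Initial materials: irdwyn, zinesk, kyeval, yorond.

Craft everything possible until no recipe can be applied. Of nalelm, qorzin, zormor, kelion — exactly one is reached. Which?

kelion

Using Recipe 4, zinesk and irdwyn make umbzel.
Using Recipe 5, umbzel, zinesk, and irdwyn make tovsab.
Using Recipe 8, tovsab and kyeval make halgor.
Using Recipe 11, halgor and yorond make uleqil.
Using Recipe 3, uleqil makes kelion.
No rule produces zormor, and it is not given. nalelm would need voreld and umbzel (Recipe 7), but voreld is never obtained. qorzin would need raxyul, kyeeld, and uleqil (Recipe 2), but raxyul is never obtained.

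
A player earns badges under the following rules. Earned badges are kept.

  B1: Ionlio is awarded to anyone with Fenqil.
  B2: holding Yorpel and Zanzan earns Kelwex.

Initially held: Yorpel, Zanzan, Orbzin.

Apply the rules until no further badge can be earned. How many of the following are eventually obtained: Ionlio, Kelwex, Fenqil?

1

With Yorpel and Zanzan, Kelwex is earned (B2).
Ionlio would need Fenqil (B1), but Fenqil is never earned.
Kelwex: reached.
No rule produces Fenqil, and it is not given.
Reached: Kelwex — 1 of the 3.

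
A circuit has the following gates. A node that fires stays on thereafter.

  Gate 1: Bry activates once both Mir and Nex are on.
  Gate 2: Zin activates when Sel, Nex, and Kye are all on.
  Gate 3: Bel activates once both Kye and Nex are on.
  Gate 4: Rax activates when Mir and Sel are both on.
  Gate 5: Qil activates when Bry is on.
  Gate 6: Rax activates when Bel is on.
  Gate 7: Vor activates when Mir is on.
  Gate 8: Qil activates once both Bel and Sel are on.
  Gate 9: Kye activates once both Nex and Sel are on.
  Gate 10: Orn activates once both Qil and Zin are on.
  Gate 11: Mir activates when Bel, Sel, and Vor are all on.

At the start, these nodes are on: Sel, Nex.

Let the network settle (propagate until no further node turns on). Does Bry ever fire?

No

Bry would need Mir and Nex (Gate 1), but Mir never turns on.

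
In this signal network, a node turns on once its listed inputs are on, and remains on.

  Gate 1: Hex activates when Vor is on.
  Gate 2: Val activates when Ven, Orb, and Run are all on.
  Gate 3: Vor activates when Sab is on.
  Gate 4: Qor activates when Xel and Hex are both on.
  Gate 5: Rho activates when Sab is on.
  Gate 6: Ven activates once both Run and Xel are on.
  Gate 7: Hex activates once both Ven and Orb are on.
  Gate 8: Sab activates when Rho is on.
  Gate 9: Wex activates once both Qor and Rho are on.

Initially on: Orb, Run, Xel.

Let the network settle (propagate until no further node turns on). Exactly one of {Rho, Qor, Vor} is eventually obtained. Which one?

Qor

Gate 6: Run and Xel on → Ven on.
Gate 7: Ven and Orb on → Hex on.
Gate 4: Xel and Hex on → Qor on.
Rho would need Sab (Gate 5), but Sab never turns on. Vor would need Sab (Gate 3), but Sab never turns on.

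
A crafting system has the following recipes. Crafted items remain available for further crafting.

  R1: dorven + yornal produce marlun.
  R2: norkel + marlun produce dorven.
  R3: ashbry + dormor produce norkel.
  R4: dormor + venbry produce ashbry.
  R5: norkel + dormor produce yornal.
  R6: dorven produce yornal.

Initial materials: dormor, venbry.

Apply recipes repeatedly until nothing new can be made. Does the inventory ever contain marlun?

marlun would need dorven and yornal (R1), but dorven is never obtained.

No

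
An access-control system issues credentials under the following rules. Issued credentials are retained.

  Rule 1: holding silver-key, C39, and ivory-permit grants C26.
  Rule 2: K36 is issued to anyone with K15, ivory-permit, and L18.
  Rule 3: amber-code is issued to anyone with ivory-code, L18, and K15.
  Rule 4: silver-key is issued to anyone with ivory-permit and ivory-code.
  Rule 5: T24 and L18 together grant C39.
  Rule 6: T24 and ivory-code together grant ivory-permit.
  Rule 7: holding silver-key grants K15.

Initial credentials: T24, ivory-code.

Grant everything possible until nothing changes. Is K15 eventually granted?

Holding T24 and ivory-code grants ivory-permit (Rule 6).
Holding ivory-permit and ivory-code grants silver-key (Rule 4).
Holding silver-key grants K15 (Rule 7).

Yes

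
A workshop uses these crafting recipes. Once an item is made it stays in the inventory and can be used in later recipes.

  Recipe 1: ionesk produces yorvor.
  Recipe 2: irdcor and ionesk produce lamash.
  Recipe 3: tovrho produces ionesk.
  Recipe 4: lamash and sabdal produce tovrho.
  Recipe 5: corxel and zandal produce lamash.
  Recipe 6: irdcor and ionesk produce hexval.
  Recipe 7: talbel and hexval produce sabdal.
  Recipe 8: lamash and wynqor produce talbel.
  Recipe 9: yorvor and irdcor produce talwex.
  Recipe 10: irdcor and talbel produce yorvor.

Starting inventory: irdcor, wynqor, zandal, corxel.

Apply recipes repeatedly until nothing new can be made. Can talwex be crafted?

Using Recipe 5, corxel and zandal make lamash.
lamash and wynqor → talbel (Recipe 8).
Using Recipe 10, irdcor and talbel make yorvor.
Using Recipe 9, yorvor and irdcor make talwex.

Yes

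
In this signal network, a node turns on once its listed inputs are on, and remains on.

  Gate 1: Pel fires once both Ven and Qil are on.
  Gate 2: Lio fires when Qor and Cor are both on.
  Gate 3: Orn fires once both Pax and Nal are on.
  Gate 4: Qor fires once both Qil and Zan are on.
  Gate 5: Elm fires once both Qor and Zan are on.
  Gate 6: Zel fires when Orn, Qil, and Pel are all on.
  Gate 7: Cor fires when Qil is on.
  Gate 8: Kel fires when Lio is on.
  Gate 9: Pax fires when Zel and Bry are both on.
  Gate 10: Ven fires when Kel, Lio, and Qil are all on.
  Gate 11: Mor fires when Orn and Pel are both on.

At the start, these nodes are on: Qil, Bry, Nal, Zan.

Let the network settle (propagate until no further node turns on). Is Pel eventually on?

Qil is on, so Cor fires (Gate 7).
Gate 4: Qil and Zan on → Qor on.
Qor and Cor are on, so Lio fires (Gate 2).
Lio is on, so Kel fires (Gate 8).
Kel, Lio, and Qil are on, so Ven fires (Gate 10).
Ven and Qil are on, so Pel fires (Gate 1).

Yes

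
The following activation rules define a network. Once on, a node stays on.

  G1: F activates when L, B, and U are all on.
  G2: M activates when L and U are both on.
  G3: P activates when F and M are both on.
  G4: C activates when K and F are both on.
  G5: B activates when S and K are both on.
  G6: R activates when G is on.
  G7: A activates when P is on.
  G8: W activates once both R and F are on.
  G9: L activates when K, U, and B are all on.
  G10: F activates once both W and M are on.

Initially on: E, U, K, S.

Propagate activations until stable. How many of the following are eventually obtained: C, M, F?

3

G5: S and K on → B on.
K, U, and B are on, so L activates (G9).
G1: L, B, and U on → F on.
G2: L and U on → M on.
K and F are on, so C activates (G4).
C: reached.
M: reached.
F: reached.
All 3 are reached.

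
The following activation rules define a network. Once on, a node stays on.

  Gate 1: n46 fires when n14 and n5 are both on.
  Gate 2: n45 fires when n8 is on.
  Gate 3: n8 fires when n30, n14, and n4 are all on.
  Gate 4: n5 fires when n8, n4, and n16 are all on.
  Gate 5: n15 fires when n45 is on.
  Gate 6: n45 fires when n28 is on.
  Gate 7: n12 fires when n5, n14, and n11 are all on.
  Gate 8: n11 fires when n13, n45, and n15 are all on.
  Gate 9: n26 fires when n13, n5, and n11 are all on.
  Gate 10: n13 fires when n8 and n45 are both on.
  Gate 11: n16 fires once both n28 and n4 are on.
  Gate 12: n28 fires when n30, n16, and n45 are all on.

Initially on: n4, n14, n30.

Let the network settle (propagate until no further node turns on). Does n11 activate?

Yes

Gate 3: n30, n14, and n4 on → n8 on.
n8 is on, so n45 fires (Gate 2).
Gate 5: n45 on → n15 on.
n8 and n45 are on, so n13 fires (Gate 10).
n13, n45, and n15 are on, so n11 fires (Gate 8).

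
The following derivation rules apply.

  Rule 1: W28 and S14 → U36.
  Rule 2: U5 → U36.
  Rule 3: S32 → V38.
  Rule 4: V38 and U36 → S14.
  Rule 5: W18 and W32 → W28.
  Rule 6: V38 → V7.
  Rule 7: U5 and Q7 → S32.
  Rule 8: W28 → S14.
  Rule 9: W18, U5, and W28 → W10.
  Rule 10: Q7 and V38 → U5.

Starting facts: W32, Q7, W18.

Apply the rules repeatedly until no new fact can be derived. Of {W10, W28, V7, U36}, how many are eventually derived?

2

W18 and W32 hold, so W28 follows (Rule 5).
W28 holds, so S14 follows (Rule 8).
W28 and S14 hold, so U36 follows (Rule 1).
W10 would need W18, U5, and W28 (Rule 9), but U5 is never established.
W28: reached.
V7 would need V38 (Rule 6), but V38 is never established.
U36: reached.
Reached: W28 and U36 — 2 of the 4.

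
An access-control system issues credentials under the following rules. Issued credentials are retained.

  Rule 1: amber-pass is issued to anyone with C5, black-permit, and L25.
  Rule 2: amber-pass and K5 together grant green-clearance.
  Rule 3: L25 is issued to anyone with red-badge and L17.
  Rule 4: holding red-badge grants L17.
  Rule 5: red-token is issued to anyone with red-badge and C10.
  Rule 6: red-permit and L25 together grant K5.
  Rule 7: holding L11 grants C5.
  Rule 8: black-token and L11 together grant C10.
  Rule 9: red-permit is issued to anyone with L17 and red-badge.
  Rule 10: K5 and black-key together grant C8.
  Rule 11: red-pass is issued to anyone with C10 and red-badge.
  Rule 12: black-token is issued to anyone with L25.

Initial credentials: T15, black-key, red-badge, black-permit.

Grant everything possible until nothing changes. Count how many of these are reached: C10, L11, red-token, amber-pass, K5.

1

Holding red-badge grants L17 (Rule 4).
Holding L17 and red-badge grants red-permit (Rule 9).
Holding red-badge and L17 grants L25 (Rule 3).
Holding red-permit and L25 grants K5 (Rule 6).
C10 would need black-token and L11 (Rule 8), but L11 is never granted.
No rule produces L11, and it is not given.
red-token would need red-badge and C10 (Rule 5), but C10 is never granted.
amber-pass would need C5, black-permit, and L25 (Rule 1), but C5 is never granted.
K5: reached.
Reached: K5 — 1 of the 5.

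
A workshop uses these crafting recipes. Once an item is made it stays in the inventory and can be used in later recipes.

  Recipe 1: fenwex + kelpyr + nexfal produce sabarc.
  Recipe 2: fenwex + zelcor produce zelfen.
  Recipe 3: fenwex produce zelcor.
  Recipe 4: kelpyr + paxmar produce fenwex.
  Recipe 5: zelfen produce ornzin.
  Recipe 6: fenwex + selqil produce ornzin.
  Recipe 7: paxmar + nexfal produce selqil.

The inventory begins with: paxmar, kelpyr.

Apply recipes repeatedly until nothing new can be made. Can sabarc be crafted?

No

sabarc would need fenwex, kelpyr, and nexfal (Recipe 1), but nexfal is never obtained.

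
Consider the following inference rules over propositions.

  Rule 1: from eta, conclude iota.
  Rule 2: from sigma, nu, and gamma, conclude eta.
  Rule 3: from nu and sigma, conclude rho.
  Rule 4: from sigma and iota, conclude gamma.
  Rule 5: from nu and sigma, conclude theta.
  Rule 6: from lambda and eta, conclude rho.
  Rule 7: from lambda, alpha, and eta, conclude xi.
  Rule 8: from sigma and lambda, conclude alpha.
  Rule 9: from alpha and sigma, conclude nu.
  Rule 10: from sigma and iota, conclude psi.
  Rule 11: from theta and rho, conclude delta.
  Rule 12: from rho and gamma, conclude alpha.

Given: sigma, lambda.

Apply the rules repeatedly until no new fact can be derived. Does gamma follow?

gamma would need sigma and iota (Rule 4), but iota is never established.

No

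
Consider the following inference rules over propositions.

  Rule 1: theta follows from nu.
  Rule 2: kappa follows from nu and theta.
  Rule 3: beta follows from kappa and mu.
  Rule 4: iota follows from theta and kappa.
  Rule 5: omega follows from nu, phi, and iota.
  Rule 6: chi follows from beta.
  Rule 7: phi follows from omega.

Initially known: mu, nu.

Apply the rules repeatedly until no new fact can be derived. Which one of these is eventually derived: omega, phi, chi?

nu holds, so theta follows (Rule 1).
From nu and theta, Rule 2 gives kappa.
kappa and mu hold, so beta follows (Rule 3).
beta holds, so chi follows (Rule 6).
omega would need nu, phi, and iota (Rule 5), but phi is never established. phi would need omega (Rule 7), but omega is never established.

chi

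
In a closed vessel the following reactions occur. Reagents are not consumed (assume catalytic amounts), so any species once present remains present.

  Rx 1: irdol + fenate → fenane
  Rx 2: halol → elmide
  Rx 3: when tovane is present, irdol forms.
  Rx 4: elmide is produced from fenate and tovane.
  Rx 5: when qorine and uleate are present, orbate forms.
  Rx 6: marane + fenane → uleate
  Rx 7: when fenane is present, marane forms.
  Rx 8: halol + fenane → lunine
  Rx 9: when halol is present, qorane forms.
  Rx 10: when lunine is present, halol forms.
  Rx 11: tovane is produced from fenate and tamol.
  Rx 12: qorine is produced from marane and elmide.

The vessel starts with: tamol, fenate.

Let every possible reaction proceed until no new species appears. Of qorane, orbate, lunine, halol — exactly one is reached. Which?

orbate

fenate and tamol present → tovane forms (Rx 11).
tovane present → irdol forms (Rx 3).
fenate and tovane present → elmide forms (Rx 4).
irdol and fenate present → fenane forms (Rx 1).
fenane present → marane forms (Rx 7).
marane and fenane present → uleate forms (Rx 6).
marane and elmide present → qorine forms (Rx 12).
qorine and uleate present → orbate forms (Rx 5).
halol would need lunine (Rx 10), but lunine never forms. lunine would need halol and fenane (Rx 8), but halol never forms. qorane would need halol (Rx 9), but halol never forms.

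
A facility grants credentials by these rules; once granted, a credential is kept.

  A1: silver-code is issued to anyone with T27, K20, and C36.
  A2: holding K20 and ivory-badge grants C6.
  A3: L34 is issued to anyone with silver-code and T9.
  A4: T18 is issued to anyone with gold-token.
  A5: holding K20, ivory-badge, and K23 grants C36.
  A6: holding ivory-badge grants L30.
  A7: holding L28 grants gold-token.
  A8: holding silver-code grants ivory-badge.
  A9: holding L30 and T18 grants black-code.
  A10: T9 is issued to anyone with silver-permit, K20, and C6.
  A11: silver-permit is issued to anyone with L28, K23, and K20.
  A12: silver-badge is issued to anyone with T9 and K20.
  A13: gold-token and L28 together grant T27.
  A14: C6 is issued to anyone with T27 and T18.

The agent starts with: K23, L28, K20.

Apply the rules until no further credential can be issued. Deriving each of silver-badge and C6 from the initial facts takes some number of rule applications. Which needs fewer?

C6

C6: Holding L28 grants gold-token (A7). Holding gold-token and L28 grants T27 (A13). Holding gold-token grants T18 (A4). Holding T27 and T18 grants C6 (A14). [4 rule applications]
silver-badge: Holding L28, K23, and K20 grants silver-permit (A11). Holding L28 grants gold-token (A7). Holding gold-token and L28 grants T27 (A13). Holding gold-token grants T18 (A4). Holding T27 and T18 grants C6 (A14). Holding silver-permit, K20, and C6 grants T9 (A10). Holding T9 and K20 grants silver-badge (A12). [7 rule applications]
C6 needs fewer.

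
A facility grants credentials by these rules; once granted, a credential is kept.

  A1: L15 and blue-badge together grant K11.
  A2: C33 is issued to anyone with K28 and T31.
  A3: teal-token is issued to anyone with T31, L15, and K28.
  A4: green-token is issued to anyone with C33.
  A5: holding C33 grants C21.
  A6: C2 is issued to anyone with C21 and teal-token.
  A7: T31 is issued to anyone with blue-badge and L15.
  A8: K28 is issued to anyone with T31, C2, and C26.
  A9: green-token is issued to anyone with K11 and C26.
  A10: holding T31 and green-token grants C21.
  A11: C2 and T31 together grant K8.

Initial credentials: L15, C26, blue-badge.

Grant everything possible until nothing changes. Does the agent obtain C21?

Holding blue-badge and L15 grants T31 (A7).
Holding L15 and blue-badge grants K11 (A1).
Holding K11 and C26 grants green-token (A9).
Holding T31 and green-token grants C21 (A10).

Yes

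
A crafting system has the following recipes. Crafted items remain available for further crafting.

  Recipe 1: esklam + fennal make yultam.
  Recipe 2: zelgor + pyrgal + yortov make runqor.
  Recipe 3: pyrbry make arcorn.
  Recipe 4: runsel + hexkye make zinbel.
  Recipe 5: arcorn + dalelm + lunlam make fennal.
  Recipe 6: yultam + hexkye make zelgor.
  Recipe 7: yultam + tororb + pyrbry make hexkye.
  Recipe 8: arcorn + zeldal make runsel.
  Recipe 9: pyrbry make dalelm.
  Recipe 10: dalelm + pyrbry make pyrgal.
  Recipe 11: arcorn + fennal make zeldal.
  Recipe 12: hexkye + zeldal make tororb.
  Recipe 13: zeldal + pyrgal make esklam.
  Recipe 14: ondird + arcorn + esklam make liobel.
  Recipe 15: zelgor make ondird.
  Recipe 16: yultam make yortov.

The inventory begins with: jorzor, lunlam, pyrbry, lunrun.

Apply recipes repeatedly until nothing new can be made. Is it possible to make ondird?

ondird would need zelgor (Recipe 15), but zelgor is never obtained.

No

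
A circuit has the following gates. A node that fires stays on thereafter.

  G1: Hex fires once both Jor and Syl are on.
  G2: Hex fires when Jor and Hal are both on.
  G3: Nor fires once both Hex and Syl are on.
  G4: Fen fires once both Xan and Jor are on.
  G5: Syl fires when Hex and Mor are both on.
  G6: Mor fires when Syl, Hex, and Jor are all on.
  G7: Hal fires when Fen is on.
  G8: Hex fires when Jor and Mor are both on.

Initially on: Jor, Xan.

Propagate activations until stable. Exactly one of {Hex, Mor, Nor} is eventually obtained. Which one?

G4: Xan and Jor on → Fen on.
G7: Fen on → Hal on.
Jor and Hal are on, so Hex fires (G2).
Mor would need Syl, Hex, and Jor (G6), but Syl never turns on. Nor would need Hex and Syl (G3), but Syl never turns on.

Hex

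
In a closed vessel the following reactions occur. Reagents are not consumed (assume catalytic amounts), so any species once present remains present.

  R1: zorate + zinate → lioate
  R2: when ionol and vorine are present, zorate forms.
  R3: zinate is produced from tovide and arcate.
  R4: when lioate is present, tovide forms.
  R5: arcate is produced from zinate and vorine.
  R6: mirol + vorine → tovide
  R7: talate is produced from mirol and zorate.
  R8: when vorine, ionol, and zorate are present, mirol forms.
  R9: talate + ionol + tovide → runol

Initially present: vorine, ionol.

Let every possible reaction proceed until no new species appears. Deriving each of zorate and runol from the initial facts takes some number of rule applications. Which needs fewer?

zorate: ionol and vorine present → zorate forms (R2). [1 rule application]
runol: ionol and vorine present → zorate forms (R2). vorine, ionol, and zorate present → mirol forms (R8). mirol and zorate present → talate forms (R7). mirol and vorine present → tovide forms (R6). talate, ionol, and tovide present → runol forms (R9). [5 rule applications]
zorate needs fewer.

zorate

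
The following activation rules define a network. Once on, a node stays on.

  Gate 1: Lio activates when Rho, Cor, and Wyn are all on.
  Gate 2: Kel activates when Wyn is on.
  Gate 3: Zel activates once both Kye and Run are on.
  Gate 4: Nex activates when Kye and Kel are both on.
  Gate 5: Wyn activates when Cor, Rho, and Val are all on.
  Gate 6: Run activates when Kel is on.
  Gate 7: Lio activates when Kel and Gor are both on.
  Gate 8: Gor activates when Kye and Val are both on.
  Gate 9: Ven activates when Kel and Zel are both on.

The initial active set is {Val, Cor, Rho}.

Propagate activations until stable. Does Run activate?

Gate 5: Cor, Rho, and Val on → Wyn on.
Gate 2: Wyn on → Kel on.
Kel is on, so Run activates (Gate 6).

Yes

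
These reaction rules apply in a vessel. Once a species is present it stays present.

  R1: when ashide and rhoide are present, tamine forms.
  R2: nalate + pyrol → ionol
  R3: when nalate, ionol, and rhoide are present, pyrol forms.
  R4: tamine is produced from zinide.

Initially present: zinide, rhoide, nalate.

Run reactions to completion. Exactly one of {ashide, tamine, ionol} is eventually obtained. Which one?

zinide present → tamine forms (R4).
No rule produces ashide, and it is not given. ionol would need nalate and pyrol (R2), but pyrol never forms.

tamine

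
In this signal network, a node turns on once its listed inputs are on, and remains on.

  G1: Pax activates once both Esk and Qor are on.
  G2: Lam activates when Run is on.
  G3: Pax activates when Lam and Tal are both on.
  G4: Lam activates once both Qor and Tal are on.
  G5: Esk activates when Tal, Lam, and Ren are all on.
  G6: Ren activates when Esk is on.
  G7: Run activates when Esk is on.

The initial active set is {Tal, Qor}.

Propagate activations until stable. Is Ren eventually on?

No

Ren would need Esk (G6), but Esk never turns on.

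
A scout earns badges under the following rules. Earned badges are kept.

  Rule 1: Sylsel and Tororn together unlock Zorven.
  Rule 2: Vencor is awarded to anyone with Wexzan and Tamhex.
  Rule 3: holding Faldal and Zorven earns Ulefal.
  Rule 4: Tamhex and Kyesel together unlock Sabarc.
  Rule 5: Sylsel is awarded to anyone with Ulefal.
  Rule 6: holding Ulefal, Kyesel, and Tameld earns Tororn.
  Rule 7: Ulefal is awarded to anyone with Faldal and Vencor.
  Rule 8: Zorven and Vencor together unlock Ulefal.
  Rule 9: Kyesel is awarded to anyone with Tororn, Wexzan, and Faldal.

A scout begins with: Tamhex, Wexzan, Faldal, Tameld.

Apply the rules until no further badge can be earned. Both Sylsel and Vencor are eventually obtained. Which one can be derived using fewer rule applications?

Vencor

Vencor: With Wexzan and Tamhex, Vencor is earned (Rule 2). [1 rule application]
Sylsel: With Wexzan and Tamhex, Vencor is earned (Rule 2). With Faldal and Vencor, Ulefal is earned (Rule 7). With Ulefal, Sylsel is earned (Rule 5). [3 rule applications]
Vencor needs fewer.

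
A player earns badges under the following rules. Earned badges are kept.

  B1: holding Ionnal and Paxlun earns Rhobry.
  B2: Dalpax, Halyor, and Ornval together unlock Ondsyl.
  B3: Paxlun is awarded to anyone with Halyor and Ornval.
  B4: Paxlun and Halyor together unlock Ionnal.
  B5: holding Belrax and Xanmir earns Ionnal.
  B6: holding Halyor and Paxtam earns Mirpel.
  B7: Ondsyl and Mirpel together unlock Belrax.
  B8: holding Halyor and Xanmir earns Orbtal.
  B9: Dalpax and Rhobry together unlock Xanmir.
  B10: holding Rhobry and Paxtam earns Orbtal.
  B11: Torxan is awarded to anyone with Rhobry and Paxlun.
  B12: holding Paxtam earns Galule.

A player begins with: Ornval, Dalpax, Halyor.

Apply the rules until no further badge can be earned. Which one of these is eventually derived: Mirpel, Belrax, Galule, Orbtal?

Orbtal

With Halyor and Ornval, Paxlun is earned (B3).
With Paxlun and Halyor, Ionnal is earned (B4).
With Ionnal and Paxlun, Rhobry is earned (B1).
With Dalpax and Rhobry, Xanmir is earned (B9).
With Halyor and Xanmir, Orbtal is earned (B8).
Galule would need Paxtam (B12), but Paxtam is never earned. Belrax would need Ondsyl and Mirpel (B7), but Mirpel is never earned. Mirpel would need Halyor and Paxtam (B6), but Paxtam is never earned.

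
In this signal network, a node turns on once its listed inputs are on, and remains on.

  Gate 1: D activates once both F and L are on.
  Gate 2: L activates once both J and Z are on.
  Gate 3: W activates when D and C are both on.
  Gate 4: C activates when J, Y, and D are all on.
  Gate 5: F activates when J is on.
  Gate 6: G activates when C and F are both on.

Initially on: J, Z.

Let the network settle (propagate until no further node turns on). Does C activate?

No

C would need J, Y, and D (Gate 4), but Y never turns on.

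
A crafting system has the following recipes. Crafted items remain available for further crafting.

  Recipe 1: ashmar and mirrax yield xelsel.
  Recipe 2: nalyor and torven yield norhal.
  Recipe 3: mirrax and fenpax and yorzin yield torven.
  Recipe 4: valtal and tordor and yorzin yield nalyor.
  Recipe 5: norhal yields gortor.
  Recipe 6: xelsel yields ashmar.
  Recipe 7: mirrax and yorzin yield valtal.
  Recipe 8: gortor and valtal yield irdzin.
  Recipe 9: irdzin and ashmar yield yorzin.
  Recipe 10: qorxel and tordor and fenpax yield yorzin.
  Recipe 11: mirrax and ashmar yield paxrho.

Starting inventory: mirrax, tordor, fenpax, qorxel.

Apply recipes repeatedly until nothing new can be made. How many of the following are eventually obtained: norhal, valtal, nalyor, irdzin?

qorxel and tordor and fenpax → yorzin (Recipe 10).
Using Recipe 7, mirrax and yorzin make valtal.
mirrax and fenpax and yorzin → torven (Recipe 3).
valtal and tordor and yorzin → nalyor (Recipe 4).
Using Recipe 2, nalyor and torven make norhal.
Using Recipe 5, norhal makes gortor.
gortor and valtal → irdzin (Recipe 8).
norhal: reached.
valtal: reached.
nalyor: reached.
irdzin: reached.
All 4 are reached.

4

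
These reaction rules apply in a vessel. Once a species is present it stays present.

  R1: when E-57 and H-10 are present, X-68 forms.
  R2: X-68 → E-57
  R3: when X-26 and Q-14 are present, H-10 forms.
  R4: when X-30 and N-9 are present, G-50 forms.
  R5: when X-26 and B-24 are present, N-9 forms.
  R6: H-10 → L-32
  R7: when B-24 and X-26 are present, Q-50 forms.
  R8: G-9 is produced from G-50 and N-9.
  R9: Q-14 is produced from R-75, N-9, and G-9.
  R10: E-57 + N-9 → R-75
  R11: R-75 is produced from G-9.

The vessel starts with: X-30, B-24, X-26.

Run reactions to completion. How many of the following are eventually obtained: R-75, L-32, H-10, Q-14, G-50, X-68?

5

X-26 and B-24 present → N-9 forms (R5).
X-30 and N-9 present → G-50 forms (R4).
G-50 and N-9 present → G-9 forms (R8).
G-9 present → R-75 forms (R11).
R-75, N-9, and G-9 present → Q-14 forms (R9).
X-26 and Q-14 present → H-10 forms (R3).
H-10 present → L-32 forms (R6).
R-75: reached.
L-32: reached.
H-10: reached.
Q-14: reached.
G-50: reached.
X-68 would need E-57 and H-10 (R1), but E-57 never forms.
Reached: R-75, L-32, H-10, Q-14, and G-50 — 5 of the 6.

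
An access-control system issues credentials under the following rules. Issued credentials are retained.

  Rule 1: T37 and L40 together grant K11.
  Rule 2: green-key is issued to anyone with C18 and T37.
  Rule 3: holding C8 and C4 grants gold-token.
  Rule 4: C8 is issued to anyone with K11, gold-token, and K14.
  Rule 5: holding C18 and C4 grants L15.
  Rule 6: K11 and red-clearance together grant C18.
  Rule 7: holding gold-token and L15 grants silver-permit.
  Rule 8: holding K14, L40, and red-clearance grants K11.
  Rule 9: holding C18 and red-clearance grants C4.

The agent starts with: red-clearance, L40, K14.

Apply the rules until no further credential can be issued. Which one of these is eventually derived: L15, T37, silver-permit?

Holding K14, L40, and red-clearance grants K11 (Rule 8).
Holding K11 and red-clearance grants C18 (Rule 6).
Holding C18 and red-clearance grants C4 (Rule 9).
Holding C18 and C4 grants L15 (Rule 5).
silver-permit would need gold-token and L15 (Rule 7), but gold-token is never granted. No rule produces T37, and it is not given.

L15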